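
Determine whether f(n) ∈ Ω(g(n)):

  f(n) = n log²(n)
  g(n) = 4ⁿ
False

f(n) = n log²(n) is O(n log² n), and g(n) = 4ⁿ is O(4ⁿ).
Since O(n log² n) grows slower than O(4ⁿ), f(n) = Ω(g(n)) is false.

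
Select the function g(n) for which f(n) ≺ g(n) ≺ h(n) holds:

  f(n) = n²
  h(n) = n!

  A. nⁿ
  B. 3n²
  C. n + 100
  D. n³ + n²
D

We need g(n) with n² = o(g(n)) and g(n) = o(n!), i.e. O(n²) ≺ g ≺ O(n!).
Check each option:
  A. nⁿ — O(nⁿ) does not grow strictly slower than h(n)
  B. 3n² — O(n²) does not grow strictly faster than f(n)
  C. n + 100 — O(n) does not grow strictly faster than f(n)
  D. n³ + n² — O(n³) is strictly between O(n²) and O(n!) ✓

Only option D (n³ + n²) lies strictly between.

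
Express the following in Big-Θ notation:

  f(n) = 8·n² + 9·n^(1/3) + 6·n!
Θ(n!)

Order the terms by growth rate: 9·n^(1/3) ≺ 8·n² ≺ 6·n!.
The fastest-growing term 6·n! dominates as n → ∞; dropping its constant factor gives Θ(n!).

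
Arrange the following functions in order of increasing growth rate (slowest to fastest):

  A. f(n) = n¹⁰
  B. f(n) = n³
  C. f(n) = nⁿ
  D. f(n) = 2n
D < B < A < C

Comparing growth rates:
D = 2n is O(n)
B = n³ is O(n³)
A = n¹⁰ is O(n¹⁰)
C = nⁿ is O(nⁿ)

Therefore, the order from slowest to fastest is: D < B < A < C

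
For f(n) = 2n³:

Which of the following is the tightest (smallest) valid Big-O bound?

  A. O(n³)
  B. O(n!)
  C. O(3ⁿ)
A

f(n) = 2n³ is O(n³).
All listed options are valid Big-O bounds (upper bounds),
but O(n³) is the tightest (smallest valid bound).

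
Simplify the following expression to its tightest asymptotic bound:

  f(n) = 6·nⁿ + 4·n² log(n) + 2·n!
Θ(nⁿ)

Order the terms by growth rate: 4·n² log(n) ≺ 2·n! ≺ 6·nⁿ.
The fastest-growing term 6·nⁿ dominates as n → ∞; dropping its constant factor gives Θ(nⁿ).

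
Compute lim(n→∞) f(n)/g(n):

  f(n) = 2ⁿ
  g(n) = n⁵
∞

Since 2ⁿ (O(2ⁿ)) grows faster than n⁵ (O(n⁵)),
the ratio f(n)/g(n) → ∞ as n → ∞.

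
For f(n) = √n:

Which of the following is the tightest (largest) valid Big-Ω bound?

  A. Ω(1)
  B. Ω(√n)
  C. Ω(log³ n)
B

f(n) = √n is Ω(√n).
All listed options are valid Big-Ω bounds (lower bounds),
but Ω(√n) is the tightest (largest valid bound).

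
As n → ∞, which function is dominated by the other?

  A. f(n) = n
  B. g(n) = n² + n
A

f(n) = n is O(n), while g(n) = n² + n is O(n²).
Since O(n) grows slower than O(n²), f(n) is dominated.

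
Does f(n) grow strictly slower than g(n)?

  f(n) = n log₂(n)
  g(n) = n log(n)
False

f(n) = n log₂(n) is O(n log n), and g(n) = n log(n) is O(n log n).
Since they have the same growth rate, f(n) = o(g(n)) is false.
(f = o(g) requires f to grow strictly slower, not equal.)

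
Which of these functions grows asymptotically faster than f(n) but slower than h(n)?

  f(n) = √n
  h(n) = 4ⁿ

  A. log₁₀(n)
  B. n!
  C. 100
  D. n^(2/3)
D

We need g(n) with √n = o(g(n)) and g(n) = o(4ⁿ), i.e. O(√n) ≺ g ≺ O(4ⁿ).
Check each option:
  A. log₁₀(n) — O(log n) does not grow strictly faster than f(n)
  B. n! — O(n!) does not grow strictly slower than h(n)
  C. 100 — O(1) does not grow strictly faster than f(n)
  D. n^(2/3) — O(n^(2/3)) is strictly between O(√n) and O(4ⁿ) ✓

Only option D (n^(2/3)) lies strictly between.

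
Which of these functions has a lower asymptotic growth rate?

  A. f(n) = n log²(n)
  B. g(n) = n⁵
A

f(n) = n log²(n) is O(n log² n), while g(n) = n⁵ is O(n⁵).
Since O(n log² n) grows slower than O(n⁵), f(n) is dominated.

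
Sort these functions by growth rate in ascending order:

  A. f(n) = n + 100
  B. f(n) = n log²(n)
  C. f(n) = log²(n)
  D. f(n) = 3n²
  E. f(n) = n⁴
C < A < B < D < E

Comparing growth rates:
C = log²(n) is O(log² n)
A = n + 100 is O(n)
B = n log²(n) is O(n log² n)
D = 3n² is O(n²)
E = n⁴ is O(n⁴)

Therefore, the order from slowest to fastest is: C < A < B < D < E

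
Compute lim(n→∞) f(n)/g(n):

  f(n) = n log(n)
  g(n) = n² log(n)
0

Since n log(n) (O(n log n)) grows slower than n² log(n) (O(n² log n)),
the ratio f(n)/g(n) → 0 as n → ∞.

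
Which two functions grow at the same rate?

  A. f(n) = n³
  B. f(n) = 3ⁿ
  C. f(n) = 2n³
A and C

Examining each function:
  A. n³ is O(n³)
  B. 3ⁿ is O(3ⁿ)
  C. 2n³ is O(n³)

Functions A and C both have the same complexity class.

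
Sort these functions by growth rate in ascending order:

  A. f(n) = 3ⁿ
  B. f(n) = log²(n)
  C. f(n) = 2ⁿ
B < C < A

Comparing growth rates:
B = log²(n) is O(log² n)
C = 2ⁿ is O(2ⁿ)
A = 3ⁿ is O(3ⁿ)

Therefore, the order from slowest to fastest is: B < C < A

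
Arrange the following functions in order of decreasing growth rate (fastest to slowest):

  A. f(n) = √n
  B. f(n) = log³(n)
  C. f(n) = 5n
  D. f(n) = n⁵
D > C > A > B

Comparing growth rates:
D = n⁵ is O(n⁵)
C = 5n is O(n)
A = √n is O(√n)
B = log³(n) is O(log³ n)

Therefore, the order from fastest to slowest is: D > C > A > B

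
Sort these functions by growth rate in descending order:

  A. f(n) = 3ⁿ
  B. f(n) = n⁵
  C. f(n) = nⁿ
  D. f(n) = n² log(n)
C > A > B > D

Comparing growth rates:
C = nⁿ is O(nⁿ)
A = 3ⁿ is O(3ⁿ)
B = n⁵ is O(n⁵)
D = n² log(n) is O(n² log n)

Therefore, the order from fastest to slowest is: C > A > B > D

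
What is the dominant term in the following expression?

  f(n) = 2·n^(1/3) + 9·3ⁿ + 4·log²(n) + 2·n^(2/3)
9·3ⁿ

Looking at each term:
  - 2·n^(1/3) is O(n^(1/3))
  - 9·3ⁿ is O(3ⁿ)
  - 4·log²(n) is O(log² n)
  - 2·n^(2/3) is O(n^(2/3))

The term 9·3ⁿ (O(3ⁿ)) grows fastest and dominates all others.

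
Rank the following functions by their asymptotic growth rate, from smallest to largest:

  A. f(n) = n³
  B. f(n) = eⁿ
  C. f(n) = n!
A < B < C

Comparing growth rates:
A = n³ is O(n³)
B = eⁿ is O(eⁿ)
C = n! is O(n!)

Therefore, the order from slowest to fastest is: A < B < C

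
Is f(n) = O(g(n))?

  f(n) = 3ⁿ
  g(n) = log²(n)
False

f(n) = 3ⁿ is O(3ⁿ), and g(n) = log²(n) is O(log² n).
Since O(3ⁿ) grows faster than O(log² n), f(n) = O(g(n)) is false.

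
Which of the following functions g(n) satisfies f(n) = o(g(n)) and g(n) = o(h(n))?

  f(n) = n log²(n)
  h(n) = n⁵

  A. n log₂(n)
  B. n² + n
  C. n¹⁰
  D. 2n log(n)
B

We need g(n) with n log²(n) = o(g(n)) and g(n) = o(n⁵), i.e. O(n log² n) ≺ g ≺ O(n⁵).
Check each option:
  A. n log₂(n) — O(n log n) does not grow strictly faster than f(n)
  B. n² + n — O(n²) is strictly between O(n log² n) and O(n⁵) ✓
  C. n¹⁰ — O(n¹⁰) does not grow strictly slower than h(n)
  D. 2n log(n) — O(n log n) does not grow strictly faster than f(n)

Only option B (n² + n) lies strictly between.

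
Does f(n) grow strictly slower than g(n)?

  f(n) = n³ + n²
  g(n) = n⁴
True

f(n) = n³ + n² is O(n³), and g(n) = n⁴ is O(n⁴).
Since O(n³) grows strictly slower than O(n⁴), f(n) = o(g(n)) is true.
This means lim(n→∞) f(n)/g(n) = 0.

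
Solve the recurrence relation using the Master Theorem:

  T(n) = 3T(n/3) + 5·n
Θ(n log n)

Master Theorem: a = 3, b = 3, f(n) = 5·n.
Compute the critical exponent d = log₃(3) = 1.
Compare f(n) = Θ(n) against n^d:
  k = 1 = d, so f(n) = Θ(n^d) — Case 2.
  Work is balanced across levels: T(n) = Θ(n^d log n) = Θ(n log n).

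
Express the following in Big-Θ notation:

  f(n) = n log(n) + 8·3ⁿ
Θ(3ⁿ)

Order the terms by growth rate: n log(n) ≺ 8·3ⁿ.
The fastest-growing term 8·3ⁿ dominates as n → ∞; dropping its constant factor gives Θ(3ⁿ).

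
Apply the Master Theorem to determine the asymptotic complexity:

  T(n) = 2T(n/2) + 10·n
Θ(n log n)

Master Theorem: a = 2, b = 2, f(n) = 10·n.
Compute the critical exponent d = log₂(2) = 1.
Compare f(n) = Θ(n) against n^d:
  k = 1 = d, so f(n) = Θ(n^d) — Case 2.
  Work is balanced across levels: T(n) = Θ(n^d log n) = Θ(n log n).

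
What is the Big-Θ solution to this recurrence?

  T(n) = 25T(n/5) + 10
Θ(n²)

Master Theorem: a = 25, b = 5, f(n) = 10.
Compute the critical exponent d = log₅(25) = 2.
Compare f(n) = Θ(1) against n^d:
  k = 0 < d = 2, so f(n) = O(n^(d-ε)) — Case 1.
  The recursion cost dominates: T(n) = Θ(n^d) = Θ(n²).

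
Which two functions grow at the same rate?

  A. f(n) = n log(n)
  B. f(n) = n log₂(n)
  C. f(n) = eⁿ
A and B

Examining each function:
  A. n log(n) is O(n log n)
  B. n log₂(n) is O(n log n)
  C. eⁿ is O(eⁿ)

Functions A and B both have the same complexity class.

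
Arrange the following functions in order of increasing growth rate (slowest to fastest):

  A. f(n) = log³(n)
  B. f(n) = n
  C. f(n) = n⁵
A < B < C

Comparing growth rates:
A = log³(n) is O(log³ n)
B = n is O(n)
C = n⁵ is O(n⁵)

Therefore, the order from slowest to fastest is: A < B < C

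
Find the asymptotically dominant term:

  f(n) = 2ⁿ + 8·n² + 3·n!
3·n!

Looking at each term:
  - 2ⁿ is O(2ⁿ)
  - 8·n² is O(n²)
  - 3·n! is O(n!)

The term 3·n! (O(n!)) grows fastest and dominates all others.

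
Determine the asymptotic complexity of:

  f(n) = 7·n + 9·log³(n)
O(n)

The dominant term in 7·n + 9·log³(n) is 7·n, which is Θ(n).
Lower-order terms (9·log³(n)) are asymptotically negligible.
Constants are absorbed, so the tightest bound is O(n).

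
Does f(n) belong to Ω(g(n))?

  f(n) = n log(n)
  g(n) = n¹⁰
False

f(n) = n log(n) is O(n log n), and g(n) = n¹⁰ is O(n¹⁰).
Since O(n log n) grows slower than O(n¹⁰), f(n) = Ω(g(n)) is false.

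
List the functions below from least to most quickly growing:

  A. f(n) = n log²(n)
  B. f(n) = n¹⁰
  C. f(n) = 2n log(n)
C < A < B

Comparing growth rates:
C = 2n log(n) is O(n log n)
A = n log²(n) is O(n log² n)
B = n¹⁰ is O(n¹⁰)

Therefore, the order from slowest to fastest is: C < A < B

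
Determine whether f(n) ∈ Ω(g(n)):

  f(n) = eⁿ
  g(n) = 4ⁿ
False

f(n) = eⁿ is O(eⁿ), and g(n) = 4ⁿ is O(4ⁿ).
Since O(eⁿ) grows slower than O(4ⁿ), f(n) = Ω(g(n)) is false.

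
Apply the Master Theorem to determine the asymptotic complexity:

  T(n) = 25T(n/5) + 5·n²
Θ(n² log n)

Master Theorem: a = 25, b = 5, f(n) = 5·n².
Compute the critical exponent d = log₅(25) = 2.
Compare f(n) = Θ(n²) against n^d:
  k = 2 = d, so f(n) = Θ(n^d) — Case 2.
  Work is balanced across levels: T(n) = Θ(n^d log n) = Θ(n² log n).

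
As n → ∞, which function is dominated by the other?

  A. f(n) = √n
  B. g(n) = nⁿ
A

f(n) = √n is O(√n), while g(n) = nⁿ is O(nⁿ).
Since O(√n) grows slower than O(nⁿ), f(n) is dominated.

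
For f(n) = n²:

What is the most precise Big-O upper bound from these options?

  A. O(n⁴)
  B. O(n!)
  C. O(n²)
C

f(n) = n² is O(n²).
All listed options are valid Big-O bounds (upper bounds),
but O(n²) is the tightest (smallest valid bound).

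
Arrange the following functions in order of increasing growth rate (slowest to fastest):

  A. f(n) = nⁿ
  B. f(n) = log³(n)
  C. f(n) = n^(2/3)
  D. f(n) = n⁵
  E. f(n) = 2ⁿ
B < C < D < E < A

Comparing growth rates:
B = log³(n) is O(log³ n)
C = n^(2/3) is O(n^(2/3))
D = n⁵ is O(n⁵)
E = 2ⁿ is O(2ⁿ)
A = nⁿ is O(nⁿ)

Therefore, the order from slowest to fastest is: B < C < D < E < A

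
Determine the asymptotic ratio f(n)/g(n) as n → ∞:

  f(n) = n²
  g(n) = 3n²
1/3

Since n² and 3n² have the same growth rate (O(n²)),
the ratio converges to a constant: 1/3.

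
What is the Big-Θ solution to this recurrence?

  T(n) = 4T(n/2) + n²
Θ(n² log n)

Master Theorem: a = 4, b = 2, f(n) = n².
Compute the critical exponent d = log₂(4) = 2.
Compare f(n) = Θ(n²) against n^d:
  k = 2 = d, so f(n) = Θ(n^d) — Case 2.
  Work is balanced across levels: T(n) = Θ(n^d log n) = Θ(n² log n).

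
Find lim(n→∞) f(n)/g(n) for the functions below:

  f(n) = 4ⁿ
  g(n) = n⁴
∞

Since 4ⁿ (O(4ⁿ)) grows faster than n⁴ (O(n⁴)),
the ratio f(n)/g(n) → ∞ as n → ∞.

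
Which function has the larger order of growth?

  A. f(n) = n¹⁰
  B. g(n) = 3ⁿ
B

f(n) = n¹⁰ is O(n¹⁰), while g(n) = 3ⁿ is O(3ⁿ).
Since O(3ⁿ) grows faster than O(n¹⁰), g(n) dominates.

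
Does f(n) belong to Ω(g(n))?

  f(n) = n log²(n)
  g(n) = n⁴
False

f(n) = n log²(n) is O(n log² n), and g(n) = n⁴ is O(n⁴).
Since O(n log² n) grows slower than O(n⁴), f(n) = Ω(g(n)) is false.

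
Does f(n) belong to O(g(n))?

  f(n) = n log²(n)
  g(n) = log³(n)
False

f(n) = n log²(n) is O(n log² n), and g(n) = log³(n) is O(log³ n).
Since O(n log² n) grows faster than O(log³ n), f(n) = O(g(n)) is false.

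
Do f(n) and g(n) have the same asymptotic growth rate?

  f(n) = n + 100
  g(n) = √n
False

f(n) = n + 100 is O(n), and g(n) = √n is O(√n).
Since they have different growth rates, f(n) = Θ(g(n)) is false.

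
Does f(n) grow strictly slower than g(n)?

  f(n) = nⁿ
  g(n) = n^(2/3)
False

f(n) = nⁿ is O(nⁿ), and g(n) = n^(2/3) is O(n^(2/3)).
Since O(nⁿ) grows faster than or equal to O(n^(2/3)), f(n) = o(g(n)) is false.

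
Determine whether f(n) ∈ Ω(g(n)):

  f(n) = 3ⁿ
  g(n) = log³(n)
True

f(n) = 3ⁿ is O(3ⁿ), and g(n) = log³(n) is O(log³ n).
Since O(3ⁿ) grows at least as fast as O(log³ n), f(n) = Ω(g(n)) is true.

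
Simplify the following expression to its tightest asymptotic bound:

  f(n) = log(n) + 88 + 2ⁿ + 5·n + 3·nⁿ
Θ(nⁿ)

Order the terms by growth rate: 88 ≺ log(n) ≺ 5·n ≺ 2ⁿ ≺ 3·nⁿ.
The fastest-growing term 3·nⁿ dominates as n → ∞; dropping its constant factor gives Θ(nⁿ).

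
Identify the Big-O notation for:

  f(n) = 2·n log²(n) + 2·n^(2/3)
O(n log² n)

The dominant term in 2·n log²(n) + 2·n^(2/3) is 2·n log²(n), which is Θ(n log² n).
Lower-order terms (2·n^(2/3)) are asymptotically negligible.
Constants are absorbed, so the tightest bound is O(n log² n).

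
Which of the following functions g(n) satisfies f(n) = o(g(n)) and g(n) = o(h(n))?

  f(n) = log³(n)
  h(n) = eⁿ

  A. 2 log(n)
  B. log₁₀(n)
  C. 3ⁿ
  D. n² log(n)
D

We need g(n) with log³(n) = o(g(n)) and g(n) = o(eⁿ), i.e. O(log³ n) ≺ g ≺ O(eⁿ).
Check each option:
  A. 2 log(n) — O(log n) does not grow strictly faster than f(n)
  B. log₁₀(n) — O(log n) does not grow strictly faster than f(n)
  C. 3ⁿ — O(3ⁿ) does not grow strictly slower than h(n)
  D. n² log(n) — O(n² log n) is strictly between O(log³ n) and O(eⁿ) ✓

Only option D (n² log(n)) lies strictly between.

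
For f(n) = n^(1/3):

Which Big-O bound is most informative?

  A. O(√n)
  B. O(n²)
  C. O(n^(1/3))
C

f(n) = n^(1/3) is O(n^(1/3)).
All listed options are valid Big-O bounds (upper bounds),
but O(n^(1/3)) is the tightest (smallest valid bound).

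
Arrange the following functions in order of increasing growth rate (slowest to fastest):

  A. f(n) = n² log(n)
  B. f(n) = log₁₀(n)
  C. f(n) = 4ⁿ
B < A < C

Comparing growth rates:
B = log₁₀(n) is O(log n)
A = n² log(n) is O(n² log n)
C = 4ⁿ is O(4ⁿ)

Therefore, the order from slowest to fastest is: B < A < C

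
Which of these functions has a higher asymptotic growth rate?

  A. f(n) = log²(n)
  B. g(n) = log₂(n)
A

f(n) = log²(n) is O(log² n), while g(n) = log₂(n) is O(log n).
Since O(log² n) grows faster than O(log n), f(n) dominates.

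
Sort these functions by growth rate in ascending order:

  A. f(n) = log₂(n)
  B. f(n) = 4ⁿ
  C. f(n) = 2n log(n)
A < C < B

Comparing growth rates:
A = log₂(n) is O(log n)
C = 2n log(n) is O(n log n)
B = 4ⁿ is O(4ⁿ)

Therefore, the order from slowest to fastest is: A < C < B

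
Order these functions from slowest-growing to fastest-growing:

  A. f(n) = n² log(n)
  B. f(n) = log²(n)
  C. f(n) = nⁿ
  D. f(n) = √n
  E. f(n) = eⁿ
B < D < A < E < C

Comparing growth rates:
B = log²(n) is O(log² n)
D = √n is O(√n)
A = n² log(n) is O(n² log n)
E = eⁿ is O(eⁿ)
C = nⁿ is O(nⁿ)

Therefore, the order from slowest to fastest is: B < D < A < E < C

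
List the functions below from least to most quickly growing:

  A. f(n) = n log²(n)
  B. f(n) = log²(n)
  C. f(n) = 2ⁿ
B < A < C

Comparing growth rates:
B = log²(n) is O(log² n)
A = n log²(n) is O(n log² n)
C = 2ⁿ is O(2ⁿ)

Therefore, the order from slowest to fastest is: B < A < C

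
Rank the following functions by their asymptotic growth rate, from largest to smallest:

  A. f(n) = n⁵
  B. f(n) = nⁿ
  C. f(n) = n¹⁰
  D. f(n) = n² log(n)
B > C > A > D

Comparing growth rates:
B = nⁿ is O(nⁿ)
C = n¹⁰ is O(n¹⁰)
A = n⁵ is O(n⁵)
D = n² log(n) is O(n² log n)

Therefore, the order from fastest to slowest is: B > C > A > D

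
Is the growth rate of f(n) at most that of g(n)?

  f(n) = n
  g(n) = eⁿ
True

f(n) = n is O(n), and g(n) = eⁿ is O(eⁿ).
Since O(n) ⊆ O(eⁿ) (f grows no faster than g), f(n) = O(g(n)) is true.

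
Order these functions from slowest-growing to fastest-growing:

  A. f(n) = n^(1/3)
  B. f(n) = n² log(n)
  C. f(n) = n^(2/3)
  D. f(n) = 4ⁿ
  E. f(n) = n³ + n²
A < C < B < E < D

Comparing growth rates:
A = n^(1/3) is O(n^(1/3))
C = n^(2/3) is O(n^(2/3))
B = n² log(n) is O(n² log n)
E = n³ + n² is O(n³)
D = 4ⁿ is O(4ⁿ)

Therefore, the order from slowest to fastest is: A < C < B < E < D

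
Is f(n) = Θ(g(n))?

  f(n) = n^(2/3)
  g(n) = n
False

f(n) = n^(2/3) is O(n^(2/3)), and g(n) = n is O(n).
Since they have different growth rates, f(n) = Θ(g(n)) is false.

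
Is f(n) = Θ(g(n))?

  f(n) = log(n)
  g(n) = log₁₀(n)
True

f(n) = log(n) and g(n) = log₁₀(n) are both O(log n).
Since they have the same asymptotic growth rate, f(n) = Θ(g(n)) is true.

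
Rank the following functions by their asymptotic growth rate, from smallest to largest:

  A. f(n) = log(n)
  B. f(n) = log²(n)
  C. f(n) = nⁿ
A < B < C

Comparing growth rates:
A = log(n) is O(log n)
B = log²(n) is O(log² n)
C = nⁿ is O(nⁿ)

Therefore, the order from slowest to fastest is: A < B < C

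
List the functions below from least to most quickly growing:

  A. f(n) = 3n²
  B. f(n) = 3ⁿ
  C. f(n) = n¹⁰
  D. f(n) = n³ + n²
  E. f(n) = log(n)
E < A < D < C < B

Comparing growth rates:
E = log(n) is O(log n)
A = 3n² is O(n²)
D = n³ + n² is O(n³)
C = n¹⁰ is O(n¹⁰)
B = 3ⁿ is O(3ⁿ)

Therefore, the order from slowest to fastest is: E < A < D < C < B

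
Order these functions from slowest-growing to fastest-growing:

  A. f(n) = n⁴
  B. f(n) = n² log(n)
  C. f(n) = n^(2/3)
C < B < A

Comparing growth rates:
C = n^(2/3) is O(n^(2/3))
B = n² log(n) is O(n² log n)
A = n⁴ is O(n⁴)

Therefore, the order from slowest to fastest is: C < B < A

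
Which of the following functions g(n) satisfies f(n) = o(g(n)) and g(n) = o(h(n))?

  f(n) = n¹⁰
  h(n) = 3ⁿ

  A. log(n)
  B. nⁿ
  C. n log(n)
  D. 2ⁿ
D

We need g(n) with n¹⁰ = o(g(n)) and g(n) = o(3ⁿ), i.e. O(n¹⁰) ≺ g ≺ O(3ⁿ).
Check each option:
  A. log(n) — O(log n) does not grow strictly faster than f(n)
  B. nⁿ — O(nⁿ) does not grow strictly slower than h(n)
  C. n log(n) — O(n log n) does not grow strictly faster than f(n)
  D. 2ⁿ — O(2ⁿ) is strictly between O(n¹⁰) and O(3ⁿ) ✓

Only option D (2ⁿ) lies strictly between.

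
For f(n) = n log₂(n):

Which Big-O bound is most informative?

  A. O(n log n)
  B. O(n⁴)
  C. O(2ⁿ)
A

f(n) = n log₂(n) is O(n log n).
All listed options are valid Big-O bounds (upper bounds),
but O(n log n) is the tightest (smallest valid bound).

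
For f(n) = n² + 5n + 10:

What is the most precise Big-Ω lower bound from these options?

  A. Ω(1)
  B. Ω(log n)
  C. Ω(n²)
C

f(n) = n² + 5n + 10 is Ω(n²).
All listed options are valid Big-Ω bounds (lower bounds),
but Ω(n²) is the tightest (largest valid bound).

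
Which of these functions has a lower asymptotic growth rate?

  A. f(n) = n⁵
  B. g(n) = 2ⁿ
A

f(n) = n⁵ is O(n⁵), while g(n) = 2ⁿ is O(2ⁿ).
Since O(n⁵) grows slower than O(2ⁿ), f(n) is dominated.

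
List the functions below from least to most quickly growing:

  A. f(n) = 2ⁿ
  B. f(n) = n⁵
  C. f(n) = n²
C < B < A

Comparing growth rates:
C = n² is O(n²)
B = n⁵ is O(n⁵)
A = 2ⁿ is O(2ⁿ)

Therefore, the order from slowest to fastest is: C < B < A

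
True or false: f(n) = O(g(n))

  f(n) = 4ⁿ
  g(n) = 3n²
False

f(n) = 4ⁿ is O(4ⁿ), and g(n) = 3n² is O(n²).
Since O(4ⁿ) grows faster than O(n²), f(n) = O(g(n)) is false.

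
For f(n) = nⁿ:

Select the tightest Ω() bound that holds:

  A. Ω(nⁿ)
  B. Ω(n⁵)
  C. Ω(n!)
A

f(n) = nⁿ is Ω(nⁿ).
All listed options are valid Big-Ω bounds (lower bounds),
but Ω(nⁿ) is the tightest (largest valid bound).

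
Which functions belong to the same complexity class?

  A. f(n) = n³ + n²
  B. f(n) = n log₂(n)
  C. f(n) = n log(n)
B and C

Examining each function:
  A. n³ + n² is O(n³)
  B. n log₂(n) is O(n log n)
  C. n log(n) is O(n log n)

Functions B and C both have the same complexity class.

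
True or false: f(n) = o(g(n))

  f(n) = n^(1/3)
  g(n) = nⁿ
True

f(n) = n^(1/3) is O(n^(1/3)), and g(n) = nⁿ is O(nⁿ).
Since O(n^(1/3)) grows strictly slower than O(nⁿ), f(n) = o(g(n)) is true.
This means lim(n→∞) f(n)/g(n) = 0.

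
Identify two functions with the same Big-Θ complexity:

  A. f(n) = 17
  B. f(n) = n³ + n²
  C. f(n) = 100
A and C

Examining each function:
  A. 17 is O(1)
  B. n³ + n² is O(n³)
  C. 100 is O(1)

Functions A and C both have the same complexity class.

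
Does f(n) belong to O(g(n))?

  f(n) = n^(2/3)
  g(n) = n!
True

f(n) = n^(2/3) is O(n^(2/3)), and g(n) = n! is O(n!).
Since O(n^(2/3)) ⊆ O(n!) (f grows no faster than g), f(n) = O(g(n)) is true.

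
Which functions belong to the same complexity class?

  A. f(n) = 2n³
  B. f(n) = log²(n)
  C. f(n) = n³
A and C

Examining each function:
  A. 2n³ is O(n³)
  B. log²(n) is O(log² n)
  C. n³ is O(n³)

Functions A and C both have the same complexity class.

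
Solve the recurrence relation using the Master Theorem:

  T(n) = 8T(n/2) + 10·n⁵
Θ(n⁵)

Master Theorem: a = 8, b = 2, f(n) = 10·n⁵.
Compute the critical exponent d = log₂(8) = 3.
Compare f(n) = Θ(n⁵) against n^d:
  k = 5 > d = 3, so f(n) = Ω(n^(d+ε)) — Case 3.
  Regularity: a·(n/b)^5/n^5 = a/b^5 = 8/32 < 1 ✓.
  The top-level work dominates: T(n) = Θ(f(n)) = Θ(n⁵).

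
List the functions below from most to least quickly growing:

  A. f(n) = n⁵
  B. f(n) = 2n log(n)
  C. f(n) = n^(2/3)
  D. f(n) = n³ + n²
A > D > B > C

Comparing growth rates:
A = n⁵ is O(n⁵)
D = n³ + n² is O(n³)
B = 2n log(n) is O(n log n)
C = n^(2/3) is O(n^(2/3))

Therefore, the order from fastest to slowest is: A > D > B > C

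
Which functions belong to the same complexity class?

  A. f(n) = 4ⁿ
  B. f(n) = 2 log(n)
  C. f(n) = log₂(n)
B and C

Examining each function:
  A. 4ⁿ is O(4ⁿ)
  B. 2 log(n) is O(log n)
  C. log₂(n) is O(log n)

Functions B and C both have the same complexity class.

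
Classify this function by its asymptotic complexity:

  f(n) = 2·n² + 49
O(n²)

The dominant term in 2·n² + 49 is 2·n², which is Θ(n²).
Lower-order terms (49) are asymptotically negligible.
Constants are absorbed, so the tightest bound is O(n²).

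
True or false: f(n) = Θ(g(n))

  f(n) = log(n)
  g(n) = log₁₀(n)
True

f(n) = log(n) and g(n) = log₁₀(n) are both O(log n).
Since they have the same asymptotic growth rate, f(n) = Θ(g(n)) is true.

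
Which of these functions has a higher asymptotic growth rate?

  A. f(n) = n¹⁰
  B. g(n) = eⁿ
B

f(n) = n¹⁰ is O(n¹⁰), while g(n) = eⁿ is O(eⁿ).
Since O(eⁿ) grows faster than O(n¹⁰), g(n) dominates.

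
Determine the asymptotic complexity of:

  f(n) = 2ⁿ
O(2ⁿ)

The dominant term in 2ⁿ is 2ⁿ, which is Θ(2ⁿ).
Constants are absorbed, so the tightest bound is O(2ⁿ).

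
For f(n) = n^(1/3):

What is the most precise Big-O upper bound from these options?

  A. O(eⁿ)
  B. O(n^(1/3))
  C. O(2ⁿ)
B

f(n) = n^(1/3) is O(n^(1/3)).
All listed options are valid Big-O bounds (upper bounds),
but O(n^(1/3)) is the tightest (smallest valid bound).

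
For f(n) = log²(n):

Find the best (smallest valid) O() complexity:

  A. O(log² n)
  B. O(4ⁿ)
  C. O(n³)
A

f(n) = log²(n) is O(log² n).
All listed options are valid Big-O bounds (upper bounds),
but O(log² n) is the tightest (smallest valid bound).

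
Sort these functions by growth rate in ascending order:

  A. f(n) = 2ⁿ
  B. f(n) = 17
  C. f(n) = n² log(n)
B < C < A

Comparing growth rates:
B = 17 is O(1)
C = n² log(n) is O(n² log n)
A = 2ⁿ is O(2ⁿ)

Therefore, the order from slowest to fastest is: B < C < A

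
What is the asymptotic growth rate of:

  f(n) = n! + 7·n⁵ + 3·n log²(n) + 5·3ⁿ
Θ(n!)

Order the terms by growth rate: 3·n log²(n) ≺ 7·n⁵ ≺ 5·3ⁿ ≺ n!.
The fastest-growing term n! dominates as n → ∞; dropping its constant factor gives Θ(n!).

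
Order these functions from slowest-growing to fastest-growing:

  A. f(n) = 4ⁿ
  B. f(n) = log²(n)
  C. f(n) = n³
B < C < A

Comparing growth rates:
B = log²(n) is O(log² n)
C = n³ is O(n³)
A = 4ⁿ is O(4ⁿ)

Therefore, the order from slowest to fastest is: B < C < A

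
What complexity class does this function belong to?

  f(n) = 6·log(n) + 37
O(log n)

The dominant term in 6·log(n) + 37 is 6·log(n), which is Θ(log n).
Lower-order terms (37) are asymptotically negligible.
Constants are absorbed, so the tightest bound is O(log n).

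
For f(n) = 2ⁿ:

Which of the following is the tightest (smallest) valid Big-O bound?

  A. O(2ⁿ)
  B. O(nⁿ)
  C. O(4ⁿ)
A

f(n) = 2ⁿ is O(2ⁿ).
All listed options are valid Big-O bounds (upper bounds),
but O(2ⁿ) is the tightest (smallest valid bound).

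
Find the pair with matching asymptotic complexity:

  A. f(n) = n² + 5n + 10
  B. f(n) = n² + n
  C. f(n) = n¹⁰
A and B

Examining each function:
  A. n² + 5n + 10 is O(n²)
  B. n² + n is O(n²)
  C. n¹⁰ is O(n¹⁰)

Functions A and B both have the same complexity class.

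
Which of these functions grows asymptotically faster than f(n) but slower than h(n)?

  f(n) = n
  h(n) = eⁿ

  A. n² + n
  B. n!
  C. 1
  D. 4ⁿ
A

We need g(n) with n = o(g(n)) and g(n) = o(eⁿ), i.e. O(n) ≺ g ≺ O(eⁿ).
Check each option:
  A. n² + n — O(n²) is strictly between O(n) and O(eⁿ) ✓
  B. n! — O(n!) does not grow strictly slower than h(n)
  C. 1 — O(1) does not grow strictly faster than f(n)
  D. 4ⁿ — O(4ⁿ) does not grow strictly slower than h(n)

Only option A (n² + n) lies strictly between.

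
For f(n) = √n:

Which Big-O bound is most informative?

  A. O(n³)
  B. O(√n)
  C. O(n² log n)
B

f(n) = √n is O(√n).
All listed options are valid Big-O bounds (upper bounds),
but O(√n) is the tightest (smallest valid bound).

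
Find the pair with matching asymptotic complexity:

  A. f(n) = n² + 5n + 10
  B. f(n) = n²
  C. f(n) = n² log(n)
A and B

Examining each function:
  A. n² + 5n + 10 is O(n²)
  B. n² is O(n²)
  C. n² log(n) is O(n² log n)

Functions A and B both have the same complexity class.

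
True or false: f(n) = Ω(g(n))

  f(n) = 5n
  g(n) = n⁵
False

f(n) = 5n is O(n), and g(n) = n⁵ is O(n⁵).
Since O(n) grows slower than O(n⁵), f(n) = Ω(g(n)) is false.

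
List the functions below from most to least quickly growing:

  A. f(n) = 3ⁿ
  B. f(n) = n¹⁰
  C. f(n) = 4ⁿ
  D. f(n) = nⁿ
D > C > A > B

Comparing growth rates:
D = nⁿ is O(nⁿ)
C = 4ⁿ is O(4ⁿ)
A = 3ⁿ is O(3ⁿ)
B = n¹⁰ is O(n¹⁰)

Therefore, the order from fastest to slowest is: D > C > A > B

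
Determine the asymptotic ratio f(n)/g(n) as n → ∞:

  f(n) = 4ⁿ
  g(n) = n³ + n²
∞

Since 4ⁿ (O(4ⁿ)) grows faster than n³ + n² (O(n³)),
the ratio f(n)/g(n) → ∞ as n → ∞.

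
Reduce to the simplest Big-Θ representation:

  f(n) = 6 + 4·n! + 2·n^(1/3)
Θ(n!)

Order the terms by growth rate: 6 ≺ 2·n^(1/3) ≺ 4·n!.
The fastest-growing term 4·n! dominates as n → ∞; dropping its constant factor gives Θ(n!).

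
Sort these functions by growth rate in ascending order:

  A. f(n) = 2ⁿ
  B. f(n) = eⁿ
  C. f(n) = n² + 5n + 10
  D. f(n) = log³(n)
D < C < A < B

Comparing growth rates:
D = log³(n) is O(log³ n)
C = n² + 5n + 10 is O(n²)
A = 2ⁿ is O(2ⁿ)
B = eⁿ is O(eⁿ)

Therefore, the order from slowest to fastest is: D < C < A < B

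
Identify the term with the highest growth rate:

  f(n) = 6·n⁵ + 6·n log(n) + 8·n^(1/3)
6·n⁵

Looking at each term:
  - 6·n⁵ is O(n⁵)
  - 6·n log(n) is O(n log n)
  - 8·n^(1/3) is O(n^(1/3))

The term 6·n⁵ (O(n⁵)) grows fastest and dominates all others.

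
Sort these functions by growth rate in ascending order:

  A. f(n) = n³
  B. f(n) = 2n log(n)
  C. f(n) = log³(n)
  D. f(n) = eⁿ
C < B < A < D

Comparing growth rates:
C = log³(n) is O(log³ n)
B = 2n log(n) is O(n log n)
A = n³ is O(n³)
D = eⁿ is O(eⁿ)

Therefore, the order from slowest to fastest is: C < B < A < D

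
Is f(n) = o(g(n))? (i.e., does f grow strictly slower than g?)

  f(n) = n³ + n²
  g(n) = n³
False

f(n) = n³ + n² is O(n³), and g(n) = n³ is O(n³).
Since they have the same growth rate, f(n) = o(g(n)) is false.
(f = o(g) requires f to grow strictly slower, not equal.)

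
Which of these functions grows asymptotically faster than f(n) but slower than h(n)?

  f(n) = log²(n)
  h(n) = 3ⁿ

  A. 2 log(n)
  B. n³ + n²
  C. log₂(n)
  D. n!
B

We need g(n) with log²(n) = o(g(n)) and g(n) = o(3ⁿ), i.e. O(log² n) ≺ g ≺ O(3ⁿ).
Check each option:
  A. 2 log(n) — O(log n) does not grow strictly faster than f(n)
  B. n³ + n² — O(n³) is strictly between O(log² n) and O(3ⁿ) ✓
  C. log₂(n) — O(log n) does not grow strictly faster than f(n)
  D. n! — O(n!) does not grow strictly slower than h(n)

Only option B (n³ + n²) lies strictly between.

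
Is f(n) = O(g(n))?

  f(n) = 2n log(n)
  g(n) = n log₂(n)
True

f(n) = 2n log(n) and g(n) = n log₂(n) are both O(n log n).
Big-O permits equal growth rates (f ≤ c·g for some c), so f(n) = O(g(n)) is true.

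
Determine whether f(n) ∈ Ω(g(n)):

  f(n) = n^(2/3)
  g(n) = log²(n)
True

f(n) = n^(2/3) is O(n^(2/3)), and g(n) = log²(n) is O(log² n).
Since O(n^(2/3)) grows at least as fast as O(log² n), f(n) = Ω(g(n)) is true.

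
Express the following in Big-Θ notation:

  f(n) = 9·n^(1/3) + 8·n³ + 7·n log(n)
Θ(n³)

Order the terms by growth rate: 9·n^(1/3) ≺ 7·n log(n) ≺ 8·n³.
The fastest-growing term 8·n³ dominates as n → ∞; dropping its constant factor gives Θ(n³).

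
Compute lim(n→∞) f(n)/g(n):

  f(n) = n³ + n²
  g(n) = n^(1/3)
∞

Since n³ + n² (O(n³)) grows faster than n^(1/3) (O(n^(1/3))),
the ratio f(n)/g(n) → ∞ as n → ∞.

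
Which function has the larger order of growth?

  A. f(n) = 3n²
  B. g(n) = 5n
A

f(n) = 3n² is O(n²), while g(n) = 5n is O(n).
Since O(n²) grows faster than O(n), f(n) dominates.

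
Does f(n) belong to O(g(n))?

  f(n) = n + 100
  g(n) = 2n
True

f(n) = n + 100 and g(n) = 2n are both O(n).
Big-O permits equal growth rates (f ≤ c·g for some c), so f(n) = O(g(n)) is true.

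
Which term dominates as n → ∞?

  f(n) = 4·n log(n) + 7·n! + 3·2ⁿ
7·n!

Looking at each term:
  - 4·n log(n) is O(n log n)
  - 7·n! is O(n!)
  - 3·2ⁿ is O(2ⁿ)

The term 7·n! (O(n!)) grows fastest and dominates all others.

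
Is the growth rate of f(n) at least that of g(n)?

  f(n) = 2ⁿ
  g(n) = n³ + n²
True

f(n) = 2ⁿ is O(2ⁿ), and g(n) = n³ + n² is O(n³).
Since O(2ⁿ) grows at least as fast as O(n³), f(n) = Ω(g(n)) is true.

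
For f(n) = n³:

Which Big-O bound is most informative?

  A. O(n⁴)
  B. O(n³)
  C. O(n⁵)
B

f(n) = n³ is O(n³).
All listed options are valid Big-O bounds (upper bounds),
but O(n³) is the tightest (smallest valid bound).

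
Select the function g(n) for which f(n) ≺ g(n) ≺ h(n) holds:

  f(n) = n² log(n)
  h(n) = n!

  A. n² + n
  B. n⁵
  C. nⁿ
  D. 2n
B

We need g(n) with n² log(n) = o(g(n)) and g(n) = o(n!), i.e. O(n² log n) ≺ g ≺ O(n!).
Check each option:
  A. n² + n — O(n²) does not grow strictly faster than f(n)
  B. n⁵ — O(n⁵) is strictly between O(n² log n) and O(n!) ✓
  C. nⁿ — O(nⁿ) does not grow strictly slower than h(n)
  D. 2n — O(n) does not grow strictly faster than f(n)

Only option B (n⁵) lies strictly between.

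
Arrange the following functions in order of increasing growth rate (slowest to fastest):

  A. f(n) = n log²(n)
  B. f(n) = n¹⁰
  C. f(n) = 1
C < A < B

Comparing growth rates:
C = 1 is O(1)
A = n log²(n) is O(n log² n)
B = n¹⁰ is O(n¹⁰)

Therefore, the order from slowest to fastest is: C < A < B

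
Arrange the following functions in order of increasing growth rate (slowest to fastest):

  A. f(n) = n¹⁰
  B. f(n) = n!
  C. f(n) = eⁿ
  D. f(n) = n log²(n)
D < A < C < B

Comparing growth rates:
D = n log²(n) is O(n log² n)
A = n¹⁰ is O(n¹⁰)
C = eⁿ is O(eⁿ)
B = n! is O(n!)

Therefore, the order from slowest to fastest is: D < A < C < B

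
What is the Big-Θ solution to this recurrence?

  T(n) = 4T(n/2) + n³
Θ(n³)

Master Theorem: a = 4, b = 2, f(n) = n³.
Compute the critical exponent d = log₂(4) = 2.
Compare f(n) = Θ(n³) against n^d:
  k = 3 > d = 2, so f(n) = Ω(n^(d+ε)) — Case 3.
  Regularity: a·(n/b)^3/n^3 = a/b^3 = 4/8 < 1 ✓.
  The top-level work dominates: T(n) = Θ(f(n)) = Θ(n³).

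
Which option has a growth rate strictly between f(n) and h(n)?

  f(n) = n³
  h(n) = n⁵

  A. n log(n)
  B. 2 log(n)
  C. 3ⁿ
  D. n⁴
D

We need g(n) with n³ = o(g(n)) and g(n) = o(n⁵), i.e. O(n³) ≺ g ≺ O(n⁵).
Check each option:
  A. n log(n) — O(n log n) does not grow strictly faster than f(n)
  B. 2 log(n) — O(log n) does not grow strictly faster than f(n)
  C. 3ⁿ — O(3ⁿ) does not grow strictly slower than h(n)
  D. n⁴ — O(n⁴) is strictly between O(n³) and O(n⁵) ✓

Only option D (n⁴) lies strictly between.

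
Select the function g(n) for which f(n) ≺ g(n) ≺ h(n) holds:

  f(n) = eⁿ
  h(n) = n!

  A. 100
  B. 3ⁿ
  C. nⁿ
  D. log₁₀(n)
B

We need g(n) with eⁿ = o(g(n)) and g(n) = o(n!), i.e. O(eⁿ) ≺ g ≺ O(n!).
Check each option:
  A. 100 — O(1) does not grow strictly faster than f(n)
  B. 3ⁿ — O(3ⁿ) is strictly between O(eⁿ) and O(n!) ✓
  C. nⁿ — O(nⁿ) does not grow strictly slower than h(n)
  D. log₁₀(n) — O(log n) does not grow strictly faster than f(n)

Only option B (3ⁿ) lies strictly between.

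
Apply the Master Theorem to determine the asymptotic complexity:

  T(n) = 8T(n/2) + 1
Θ(n³)

Master Theorem: a = 8, b = 2, f(n) = 1.
Compute the critical exponent d = log₂(8) = 3.
Compare f(n) = Θ(1) against n^d:
  k = 0 < d = 3, so f(n) = O(n^(d-ε)) — Case 1.
  The recursion cost dominates: T(n) = Θ(n^d) = Θ(n³).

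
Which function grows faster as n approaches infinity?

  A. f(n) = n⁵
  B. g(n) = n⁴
A

f(n) = n⁵ is O(n⁵), while g(n) = n⁴ is O(n⁴).
Since O(n⁵) grows faster than O(n⁴), f(n) dominates.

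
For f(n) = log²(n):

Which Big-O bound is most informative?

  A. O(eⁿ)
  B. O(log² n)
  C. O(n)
B

f(n) = log²(n) is O(log² n).
All listed options are valid Big-O bounds (upper bounds),
but O(log² n) is the tightest (smallest valid bound).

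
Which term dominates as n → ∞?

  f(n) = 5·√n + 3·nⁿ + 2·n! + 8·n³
3·nⁿ

Looking at each term:
  - 5·√n is O(√n)
  - 3·nⁿ is O(nⁿ)
  - 2·n! is O(n!)
  - 8·n³ is O(n³)

The term 3·nⁿ (O(nⁿ)) grows fastest and dominates all others.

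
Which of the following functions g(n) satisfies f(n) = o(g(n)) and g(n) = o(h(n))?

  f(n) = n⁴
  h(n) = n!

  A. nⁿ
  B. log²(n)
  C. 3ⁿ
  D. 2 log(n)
C

We need g(n) with n⁴ = o(g(n)) and g(n) = o(n!), i.e. O(n⁴) ≺ g ≺ O(n!).
Check each option:
  A. nⁿ — O(nⁿ) does not grow strictly slower than h(n)
  B. log²(n) — O(log² n) does not grow strictly faster than f(n)
  C. 3ⁿ — O(3ⁿ) is strictly between O(n⁴) and O(n!) ✓
  D. 2 log(n) — O(log n) does not grow strictly faster than f(n)

Only option C (3ⁿ) lies strictly between.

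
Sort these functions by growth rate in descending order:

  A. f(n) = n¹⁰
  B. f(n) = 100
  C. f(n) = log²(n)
A > C > B

Comparing growth rates:
A = n¹⁰ is O(n¹⁰)
C = log²(n) is O(log² n)
B = 100 is O(1)

Therefore, the order from fastest to slowest is: A > C > B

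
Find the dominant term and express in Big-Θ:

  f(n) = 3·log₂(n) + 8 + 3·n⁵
Θ(n⁵)

Order the terms by growth rate: 8 ≺ 3·log₂(n) ≺ 3·n⁵.
The fastest-growing term 3·n⁵ dominates as n → ∞; dropping its constant factor gives Θ(n⁵).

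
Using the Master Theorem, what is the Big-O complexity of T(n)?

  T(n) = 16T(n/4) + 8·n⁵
Θ(n⁵)

Master Theorem: a = 16, b = 4, f(n) = 8·n⁵.
Compute the critical exponent d = log₄(16) = 2.
Compare f(n) = Θ(n⁵) against n^d:
  k = 5 > d = 2, so f(n) = Ω(n^(d+ε)) — Case 3.
  Regularity: a·(n/b)^5/n^5 = a/b^5 = 16/1024 < 1 ✓.
  The top-level work dominates: T(n) = Θ(f(n)) = Θ(n⁵).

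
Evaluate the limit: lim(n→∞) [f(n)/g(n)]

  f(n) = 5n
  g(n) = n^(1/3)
∞

Since 5n (O(n)) grows faster than n^(1/3) (O(n^(1/3))),
the ratio f(n)/g(n) → ∞ as n → ∞.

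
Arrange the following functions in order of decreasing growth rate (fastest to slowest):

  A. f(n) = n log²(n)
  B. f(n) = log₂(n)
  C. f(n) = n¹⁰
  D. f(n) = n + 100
C > A > D > B

Comparing growth rates:
C = n¹⁰ is O(n¹⁰)
A = n log²(n) is O(n log² n)
D = n + 100 is O(n)
B = log₂(n) is O(log n)

Therefore, the order from fastest to slowest is: C > A > D > B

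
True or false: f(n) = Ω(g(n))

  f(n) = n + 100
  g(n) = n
True

f(n) = n + 100 and g(n) = n are both O(n).
Big-Ω permits equal growth rates (f ≥ c·g for some c > 0), so f(n) = Ω(g(n)) is true.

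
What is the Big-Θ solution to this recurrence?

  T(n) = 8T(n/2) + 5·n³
Θ(n³ log n)

Master Theorem: a = 8, b = 2, f(n) = 5·n³.
Compute the critical exponent d = log₂(8) = 3.
Compare f(n) = Θ(n³) against n^d:
  k = 3 = d, so f(n) = Θ(n^d) — Case 2.
  Work is balanced across levels: T(n) = Θ(n^d log n) = Θ(n³ log n).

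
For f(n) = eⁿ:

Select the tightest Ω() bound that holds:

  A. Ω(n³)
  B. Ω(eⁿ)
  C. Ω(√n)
B

f(n) = eⁿ is Ω(eⁿ).
All listed options are valid Big-Ω bounds (lower bounds),
but Ω(eⁿ) is the tightest (largest valid bound).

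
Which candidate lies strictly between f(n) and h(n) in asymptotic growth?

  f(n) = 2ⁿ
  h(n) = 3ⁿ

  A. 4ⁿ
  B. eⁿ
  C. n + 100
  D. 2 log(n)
B

We need g(n) with 2ⁿ = o(g(n)) and g(n) = o(3ⁿ), i.e. O(2ⁿ) ≺ g ≺ O(3ⁿ).
Check each option:
  A. 4ⁿ — O(4ⁿ) does not grow strictly slower than h(n)
  B. eⁿ — O(eⁿ) is strictly between O(2ⁿ) and O(3ⁿ) ✓
  C. n + 100 — O(n) does not grow strictly faster than f(n)
  D. 2 log(n) — O(log n) does not grow strictly faster than f(n)

Only option B (eⁿ) lies strictly between.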